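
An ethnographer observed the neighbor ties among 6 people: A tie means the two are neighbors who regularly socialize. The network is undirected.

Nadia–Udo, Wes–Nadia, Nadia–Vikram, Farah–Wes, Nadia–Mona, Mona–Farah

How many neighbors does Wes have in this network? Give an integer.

Wes is directly tied to Farah and Nadia. That is 2 neighbors, so the degree of Wes is 2.

2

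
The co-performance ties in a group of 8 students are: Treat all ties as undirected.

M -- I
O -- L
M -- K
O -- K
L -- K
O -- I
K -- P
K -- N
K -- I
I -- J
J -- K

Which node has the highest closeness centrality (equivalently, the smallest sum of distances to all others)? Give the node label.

K

Farness (sum of distances to all others) for each node — I:10, J:12, K:7, L:12, M:12, N:13, O:11, P:13.
The smallest farness is 7, for K, so K has the highest closeness.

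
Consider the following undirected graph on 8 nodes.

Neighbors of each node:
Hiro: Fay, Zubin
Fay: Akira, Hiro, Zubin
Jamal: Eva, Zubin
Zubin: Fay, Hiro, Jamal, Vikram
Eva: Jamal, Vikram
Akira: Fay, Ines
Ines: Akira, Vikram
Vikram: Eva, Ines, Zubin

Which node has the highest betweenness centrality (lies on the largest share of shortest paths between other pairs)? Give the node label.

Unnormalized betweenness of each node: Akira:3/2, Eva:1, Fay:7/2, Hiro:0, Ines:2, Jamal:3/2, Vikram:6, Zubin:17/2.
Zubin has the largest value, 17/2, making it the main broker — the node through which the most shortest paths run.

Zubin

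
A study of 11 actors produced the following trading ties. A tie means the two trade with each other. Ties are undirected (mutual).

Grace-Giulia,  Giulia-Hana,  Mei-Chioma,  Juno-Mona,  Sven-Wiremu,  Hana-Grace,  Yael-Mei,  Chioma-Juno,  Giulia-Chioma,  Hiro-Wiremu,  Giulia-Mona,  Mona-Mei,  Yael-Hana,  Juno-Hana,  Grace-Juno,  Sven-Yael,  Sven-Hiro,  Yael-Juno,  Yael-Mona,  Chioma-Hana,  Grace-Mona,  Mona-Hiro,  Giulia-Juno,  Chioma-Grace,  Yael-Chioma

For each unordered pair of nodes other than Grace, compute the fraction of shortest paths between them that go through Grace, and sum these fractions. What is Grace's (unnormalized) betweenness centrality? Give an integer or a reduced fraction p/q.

Pairs whose geodesics pass through Grace — Chioma–Mona: 1/5; Chioma–Hiro: 1/6; Hana–Mona: 1/4; Hana–Hiro: 1/5.
All other pairs contribute 0.
Summing the contributions gives betweenness(Grace) = 49/60.

49/60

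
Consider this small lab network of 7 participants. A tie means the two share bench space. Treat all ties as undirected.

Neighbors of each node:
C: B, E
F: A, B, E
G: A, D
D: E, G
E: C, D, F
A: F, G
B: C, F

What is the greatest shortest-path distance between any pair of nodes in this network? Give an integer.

Eccentricity of each node (its greatest distance to any other): A:3, B:3, C:3, D:3, E:2, F:2, G:3.
The maximum eccentricity is 3, realized for instance by the pair C–G via C – E – D – G. So the diameter is 3.

3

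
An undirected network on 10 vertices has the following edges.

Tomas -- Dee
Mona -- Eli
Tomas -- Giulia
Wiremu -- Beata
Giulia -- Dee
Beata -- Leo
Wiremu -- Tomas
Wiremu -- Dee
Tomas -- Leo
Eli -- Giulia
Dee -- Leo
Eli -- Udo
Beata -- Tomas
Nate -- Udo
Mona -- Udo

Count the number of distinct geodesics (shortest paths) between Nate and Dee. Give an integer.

1

The shortest distance is 4, and the only length-4 path is Nate–Udo–Eli–Giulia–Dee. So there is exactly 1 shortest path.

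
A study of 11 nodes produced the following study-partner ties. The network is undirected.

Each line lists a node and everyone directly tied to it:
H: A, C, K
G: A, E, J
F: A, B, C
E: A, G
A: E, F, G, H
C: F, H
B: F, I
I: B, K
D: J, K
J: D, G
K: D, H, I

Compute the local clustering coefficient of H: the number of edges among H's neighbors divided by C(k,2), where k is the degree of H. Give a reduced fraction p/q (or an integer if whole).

0

H's neighbors: A, C, and K (k = 3).
Possible neighbor pairs: C(3,2) = 3. Edges among them: none → e = 0.
Clustering(H) = 0/3 = 0.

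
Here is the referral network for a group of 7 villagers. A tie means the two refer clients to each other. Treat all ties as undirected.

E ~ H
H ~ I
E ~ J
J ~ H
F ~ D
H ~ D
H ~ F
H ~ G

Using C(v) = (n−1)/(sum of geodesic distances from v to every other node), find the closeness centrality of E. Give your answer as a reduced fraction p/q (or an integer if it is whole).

Distances from E: D:2, F:2, G:2, H:1, I:2, J:1. Sum = 10.
n = 7, so closeness = 6/10 = 3/5.

3/5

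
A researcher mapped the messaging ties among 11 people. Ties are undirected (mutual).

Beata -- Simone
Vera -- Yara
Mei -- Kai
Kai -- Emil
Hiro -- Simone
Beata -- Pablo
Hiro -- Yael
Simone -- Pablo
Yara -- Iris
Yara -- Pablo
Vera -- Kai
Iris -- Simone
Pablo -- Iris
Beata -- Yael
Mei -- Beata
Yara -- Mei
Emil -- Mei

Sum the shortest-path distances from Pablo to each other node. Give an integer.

Distances from Pablo: Beata:1, Emil:3, Hiro:2, Iris:1, Kai:3, Mei:2, Simone:1, Vera:2, Yael:2, Yara:1.
Sum = 1 + 3 + 2 + 1 + 3 + 2 + 1 + 2 + 2 + 1 = 18.

18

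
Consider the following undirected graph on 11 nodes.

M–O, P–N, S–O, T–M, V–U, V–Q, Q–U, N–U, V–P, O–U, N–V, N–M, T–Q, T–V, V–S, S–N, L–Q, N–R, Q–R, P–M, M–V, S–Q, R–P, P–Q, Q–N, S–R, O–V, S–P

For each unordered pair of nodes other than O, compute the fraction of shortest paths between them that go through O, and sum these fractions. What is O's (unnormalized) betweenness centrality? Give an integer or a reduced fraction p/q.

Pairs whose geodesics pass through O — U–S: 1/4; U–M: 1/3; S–M: 1/4.
All other pairs contribute 0.
Summing the contributions gives betweenness(O) = 5/6.

5/6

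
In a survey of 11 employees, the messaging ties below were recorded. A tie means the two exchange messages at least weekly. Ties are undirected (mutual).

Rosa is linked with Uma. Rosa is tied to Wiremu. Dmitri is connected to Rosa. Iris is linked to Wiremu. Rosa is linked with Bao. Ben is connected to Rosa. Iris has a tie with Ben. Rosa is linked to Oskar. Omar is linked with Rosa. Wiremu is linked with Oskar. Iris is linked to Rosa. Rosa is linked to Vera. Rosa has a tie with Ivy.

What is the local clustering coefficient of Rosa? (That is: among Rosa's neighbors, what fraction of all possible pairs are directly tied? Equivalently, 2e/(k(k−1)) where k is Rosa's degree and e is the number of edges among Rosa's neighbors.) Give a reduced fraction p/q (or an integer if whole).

1/15

Rosa's neighbors: Bao, Ben, Dmitri, Iris, Ivy, Omar, Oskar, Uma, Vera, and Wiremu (k = 10).
Possible neighbor pairs: C(10,2) = 45. Edges among them: Ben–Iris, Iris–Wiremu, Oskar–Wiremu → e = 3.
Clustering(Rosa) = 3/45 = 1/15.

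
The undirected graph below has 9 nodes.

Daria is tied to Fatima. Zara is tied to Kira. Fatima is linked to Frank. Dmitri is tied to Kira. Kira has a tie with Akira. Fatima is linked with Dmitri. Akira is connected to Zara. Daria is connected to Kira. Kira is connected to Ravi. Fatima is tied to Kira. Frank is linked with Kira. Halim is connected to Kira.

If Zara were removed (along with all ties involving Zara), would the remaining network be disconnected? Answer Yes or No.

No

Even without Zara, every remaining node can still reach every other (the residual graph is connected), so Zara is not a cut vertex.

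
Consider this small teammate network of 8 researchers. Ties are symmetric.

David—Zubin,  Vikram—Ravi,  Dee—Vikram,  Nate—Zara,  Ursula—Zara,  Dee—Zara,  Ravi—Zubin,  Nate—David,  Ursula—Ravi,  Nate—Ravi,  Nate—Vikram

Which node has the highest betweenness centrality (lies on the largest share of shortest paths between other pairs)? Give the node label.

Ravi

Unnormalized betweenness of each node: David:5/6, Dee:1/2, Nate:35/6, Ravi:19/3, Ursula:5/6, Vikram:3, Zara:17/6, Zubin:5/6.
Ravi has the largest value, 19/3, making it the main broker — the node through which the most shortest paths run.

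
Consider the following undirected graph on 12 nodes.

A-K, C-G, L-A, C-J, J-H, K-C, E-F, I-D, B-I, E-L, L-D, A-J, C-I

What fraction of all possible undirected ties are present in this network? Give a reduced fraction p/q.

13/66

There are 13 edges and 12 nodes, so the maximum possible is C(12,2) = 66.
Density = 13/66.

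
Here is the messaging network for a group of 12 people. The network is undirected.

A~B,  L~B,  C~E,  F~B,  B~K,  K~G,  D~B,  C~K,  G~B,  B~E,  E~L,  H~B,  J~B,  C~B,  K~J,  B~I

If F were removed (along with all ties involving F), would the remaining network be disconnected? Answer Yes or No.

Even without F, every remaining node can still reach every other (the residual graph is connected), so F is not a cut vertex.

No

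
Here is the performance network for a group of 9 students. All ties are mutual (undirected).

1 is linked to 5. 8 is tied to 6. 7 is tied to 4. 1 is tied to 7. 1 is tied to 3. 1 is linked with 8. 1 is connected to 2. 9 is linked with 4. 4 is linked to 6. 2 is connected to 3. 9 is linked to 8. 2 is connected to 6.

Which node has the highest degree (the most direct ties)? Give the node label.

Degrees — 1:5, 2:3, 3:2, 4:3, 5:1, 6:3, 7:2, 8:3, 9:2.
The maximum is 5, attained only by 1.

1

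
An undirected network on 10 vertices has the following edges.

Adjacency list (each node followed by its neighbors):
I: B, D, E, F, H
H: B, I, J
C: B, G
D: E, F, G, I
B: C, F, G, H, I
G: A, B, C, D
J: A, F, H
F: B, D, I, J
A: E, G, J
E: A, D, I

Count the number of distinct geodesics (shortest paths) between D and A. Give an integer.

The shortest distance is 2. The length-2 paths are: D–G–A; D–E–A.
That gives 2 distinct shortest paths.

2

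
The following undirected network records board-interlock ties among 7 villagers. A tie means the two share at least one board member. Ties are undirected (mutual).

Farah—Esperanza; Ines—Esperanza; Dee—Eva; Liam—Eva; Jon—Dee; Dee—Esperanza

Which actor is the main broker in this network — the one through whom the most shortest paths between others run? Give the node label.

Unnormalized betweenness of each node: Dee:11, Esperanza:9, Eva:5, Farah:0, Ines:0, Jon:0, Liam:0.
Dee has the largest value, 11, making it the main broker — the node through which the most shortest paths run.

Dee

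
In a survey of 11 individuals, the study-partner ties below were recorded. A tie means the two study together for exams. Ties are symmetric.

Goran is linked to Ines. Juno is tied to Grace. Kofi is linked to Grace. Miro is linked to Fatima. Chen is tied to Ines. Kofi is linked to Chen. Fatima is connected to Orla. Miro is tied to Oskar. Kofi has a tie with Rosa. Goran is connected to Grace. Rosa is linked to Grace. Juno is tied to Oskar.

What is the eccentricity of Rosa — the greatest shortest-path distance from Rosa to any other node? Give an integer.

Distances from Rosa: Chen:2, Fatima:5, Goran:2, Grace:1, Ines:3, Juno:2, Kofi:1, Miro:4, Orla:6, Oskar:3.
The largest is 6 (to Orla), so the eccentricity of Rosa is 6.

6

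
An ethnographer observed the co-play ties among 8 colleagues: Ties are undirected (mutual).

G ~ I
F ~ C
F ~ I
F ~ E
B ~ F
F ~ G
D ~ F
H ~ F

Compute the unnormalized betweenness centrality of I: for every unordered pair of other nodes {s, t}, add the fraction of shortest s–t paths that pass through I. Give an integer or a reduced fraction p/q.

No shortest path between any pair of other nodes passes through I.
Summing the contributions gives betweenness(I) = 0.

0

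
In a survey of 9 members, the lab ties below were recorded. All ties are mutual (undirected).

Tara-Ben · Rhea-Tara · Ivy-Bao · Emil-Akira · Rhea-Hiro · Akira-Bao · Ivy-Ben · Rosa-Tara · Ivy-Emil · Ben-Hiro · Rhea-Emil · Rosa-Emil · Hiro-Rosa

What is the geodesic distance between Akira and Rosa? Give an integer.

2

One shortest route is Akira – Emil – Rosa, which uses 2 edges, and Akira and Rosa are not directly tied, so nothing shorter exists. So d(Akira,Rosa) = 2.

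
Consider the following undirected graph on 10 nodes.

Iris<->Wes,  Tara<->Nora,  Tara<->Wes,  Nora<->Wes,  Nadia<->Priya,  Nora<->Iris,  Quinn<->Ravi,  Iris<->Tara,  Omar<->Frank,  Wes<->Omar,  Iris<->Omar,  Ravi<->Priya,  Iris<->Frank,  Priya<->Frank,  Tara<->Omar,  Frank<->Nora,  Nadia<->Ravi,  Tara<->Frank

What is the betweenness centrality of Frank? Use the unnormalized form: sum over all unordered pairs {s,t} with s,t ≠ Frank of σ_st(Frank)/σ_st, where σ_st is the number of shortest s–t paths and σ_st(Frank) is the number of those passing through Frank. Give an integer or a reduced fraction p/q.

81/4

Pairs whose geodesics pass through Frank — Priya–Omar: 1; Priya–Tara: 1; Priya–Nora: 1; Priya–Wes: 4/4; Priya–Iris: 1; Quinn–Omar: 1; Quinn–Tara: 1; Quinn–Nora: 1; Quinn–Wes: 4/4; Quinn–Iris: 1; Ravi–Omar: 1; Ravi–Tara: 1; Ravi–Nora: 1; Ravi–Wes: 4/4 … (+7 more pairs).
All other pairs contribute 0.
Summing the contributions gives betweenness(Frank) = 81/4.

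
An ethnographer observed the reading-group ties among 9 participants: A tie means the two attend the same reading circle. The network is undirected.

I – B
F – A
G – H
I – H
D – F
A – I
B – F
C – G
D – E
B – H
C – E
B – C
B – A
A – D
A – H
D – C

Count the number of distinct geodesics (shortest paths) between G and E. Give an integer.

The shortest distance is 2, and the only length-2 path is G–C–E. So there is exactly 1 shortest path.

1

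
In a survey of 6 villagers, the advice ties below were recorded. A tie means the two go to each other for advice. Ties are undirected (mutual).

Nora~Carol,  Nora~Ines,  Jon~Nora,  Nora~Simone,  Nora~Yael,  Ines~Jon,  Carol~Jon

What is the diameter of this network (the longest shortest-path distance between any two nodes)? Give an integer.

Eccentricity of each node (its greatest distance to any other): Carol:2, Ines:2, Jon:2, Nora:1, Simone:2, Yael:2.
The maximum eccentricity is 2, realized for instance by the pair Yael–Ines via Yael – Nora – Ines. So the diameter is 2.

2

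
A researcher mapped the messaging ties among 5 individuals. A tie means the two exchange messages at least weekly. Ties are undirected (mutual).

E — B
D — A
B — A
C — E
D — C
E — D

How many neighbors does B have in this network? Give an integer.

2

B is directly tied to A and E. That is 2 neighbors, so the degree of B is 2.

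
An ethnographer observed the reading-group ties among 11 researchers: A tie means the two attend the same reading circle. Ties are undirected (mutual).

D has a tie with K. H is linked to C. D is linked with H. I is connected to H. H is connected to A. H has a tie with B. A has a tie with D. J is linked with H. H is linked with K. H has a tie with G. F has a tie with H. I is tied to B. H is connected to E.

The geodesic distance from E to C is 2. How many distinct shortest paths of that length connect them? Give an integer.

1

The shortest distance is 2, and the only length-2 path is E–H–C. So there is exactly 1 shortest path.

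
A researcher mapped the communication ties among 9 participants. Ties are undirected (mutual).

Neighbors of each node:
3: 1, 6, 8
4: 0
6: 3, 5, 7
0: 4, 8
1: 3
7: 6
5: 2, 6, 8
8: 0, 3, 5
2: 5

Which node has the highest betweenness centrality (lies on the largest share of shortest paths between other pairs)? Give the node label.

Unnormalized betweenness of each node: 0:7, 1:0, 2:0, 3:10, 4:0, 5:10, 6:9, 7:0, 8:14.
8 has the largest value, 14, making it the main broker — the node through which the most shortest paths run.

8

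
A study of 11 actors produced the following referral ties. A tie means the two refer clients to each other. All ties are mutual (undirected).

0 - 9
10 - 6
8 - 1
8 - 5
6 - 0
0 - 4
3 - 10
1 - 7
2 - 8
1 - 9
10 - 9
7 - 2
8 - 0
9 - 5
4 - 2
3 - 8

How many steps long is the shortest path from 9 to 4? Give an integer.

2

One shortest route is 9 – 0 – 4, which uses 2 edges, and 9 and 4 are not directly tied, so nothing shorter exists. So d(9,4) = 2.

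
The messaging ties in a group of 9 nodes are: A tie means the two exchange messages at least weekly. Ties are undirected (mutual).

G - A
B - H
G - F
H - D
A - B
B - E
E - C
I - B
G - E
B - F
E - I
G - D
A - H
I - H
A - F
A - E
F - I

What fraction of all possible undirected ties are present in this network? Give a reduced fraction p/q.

There are 17 edges and 9 nodes, so the maximum possible is C(9,2) = 36.
Density = 17/36.

17/36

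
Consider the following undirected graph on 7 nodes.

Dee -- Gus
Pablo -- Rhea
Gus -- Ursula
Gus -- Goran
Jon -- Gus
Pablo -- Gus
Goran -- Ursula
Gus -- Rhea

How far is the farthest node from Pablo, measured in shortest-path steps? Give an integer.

2

Distances from Pablo: Dee:2, Goran:2, Gus:1, Jon:2, Rhea:1, Ursula:2.
The largest is 2 (to Goran, Jon, Dee, and Ursula), so the eccentricity of Pablo is 2.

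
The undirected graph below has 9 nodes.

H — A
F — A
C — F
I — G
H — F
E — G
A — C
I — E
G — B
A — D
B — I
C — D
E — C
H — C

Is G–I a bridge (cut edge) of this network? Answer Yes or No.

No

Even without that edge, G still reaches I via G – B – I, so the network stays connected. Not a bridge.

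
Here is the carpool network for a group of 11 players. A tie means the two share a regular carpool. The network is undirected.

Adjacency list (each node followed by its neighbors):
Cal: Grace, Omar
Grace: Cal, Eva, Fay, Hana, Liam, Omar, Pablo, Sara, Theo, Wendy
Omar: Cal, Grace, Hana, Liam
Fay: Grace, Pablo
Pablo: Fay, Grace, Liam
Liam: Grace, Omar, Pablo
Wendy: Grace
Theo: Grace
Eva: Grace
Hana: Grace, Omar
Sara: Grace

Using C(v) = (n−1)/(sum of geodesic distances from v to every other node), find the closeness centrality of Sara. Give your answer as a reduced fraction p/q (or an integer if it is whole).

10/19

Distances from Sara: Cal:2, Eva:2, Fay:2, Grace:1, Hana:2, Liam:2, Omar:2, Pablo:2, Theo:2, Wendy:2. Sum = 19.
n = 11, so closeness = 10/19.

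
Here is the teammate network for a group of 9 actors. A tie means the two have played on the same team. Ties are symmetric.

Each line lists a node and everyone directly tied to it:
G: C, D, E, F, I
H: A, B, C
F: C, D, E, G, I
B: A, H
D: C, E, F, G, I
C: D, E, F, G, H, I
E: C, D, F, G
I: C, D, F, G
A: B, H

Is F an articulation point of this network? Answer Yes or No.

No

Even without F, every remaining node can still reach every other (the residual graph is connected), so F is not a cut vertex.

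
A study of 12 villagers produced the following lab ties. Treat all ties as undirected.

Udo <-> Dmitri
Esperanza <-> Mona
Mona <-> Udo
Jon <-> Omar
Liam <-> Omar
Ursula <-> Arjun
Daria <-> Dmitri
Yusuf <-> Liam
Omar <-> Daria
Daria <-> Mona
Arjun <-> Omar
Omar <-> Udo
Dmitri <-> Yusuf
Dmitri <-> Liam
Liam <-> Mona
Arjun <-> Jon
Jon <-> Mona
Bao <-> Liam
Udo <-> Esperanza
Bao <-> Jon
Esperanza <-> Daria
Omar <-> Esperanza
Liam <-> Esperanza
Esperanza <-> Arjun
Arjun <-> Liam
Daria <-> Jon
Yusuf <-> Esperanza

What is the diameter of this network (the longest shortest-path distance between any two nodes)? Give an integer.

Eccentricity of each node (its greatest distance to any other): Arjun:2, Bao:3, Daria:3, Dmitri:3, Esperanza:2, Jon:3, Liam:2, Mona:3, Omar:2, Udo:3, Ursula:3, Yusuf:3.
The maximum eccentricity is 3, realized for instance by the pair Ursula–Mona via Ursula – Arjun – Jon – Mona. So the diameter is 3.

3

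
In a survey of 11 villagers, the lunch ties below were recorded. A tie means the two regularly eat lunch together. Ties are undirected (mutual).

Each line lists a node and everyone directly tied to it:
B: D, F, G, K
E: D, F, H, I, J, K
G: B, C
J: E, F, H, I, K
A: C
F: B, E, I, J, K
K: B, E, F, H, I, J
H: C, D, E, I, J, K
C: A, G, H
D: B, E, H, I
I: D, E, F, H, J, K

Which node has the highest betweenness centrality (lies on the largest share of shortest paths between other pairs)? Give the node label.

H

Unnormalized betweenness of each node: A:0, B:123/20, C:65/6, D:5/3, E:47/30, F:2, G:12/5, H:781/60, I:47/30, J:13/20, K:63/20.
H has the largest value, 781/60, making it the main broker — the node through which the most shortest paths run.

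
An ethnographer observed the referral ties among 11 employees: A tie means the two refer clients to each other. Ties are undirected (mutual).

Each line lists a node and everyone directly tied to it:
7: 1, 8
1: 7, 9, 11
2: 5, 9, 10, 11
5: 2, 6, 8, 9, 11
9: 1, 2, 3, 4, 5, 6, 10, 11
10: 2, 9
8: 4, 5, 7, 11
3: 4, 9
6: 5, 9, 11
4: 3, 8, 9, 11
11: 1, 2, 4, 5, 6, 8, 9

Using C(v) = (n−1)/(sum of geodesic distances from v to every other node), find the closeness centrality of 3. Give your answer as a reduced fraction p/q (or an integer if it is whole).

10/19

Distances from 3: 1:2, 2:2, 4:1, 5:2, 6:2, 7:3, 8:2, 9:1, 10:2, 11:2. Sum = 19.
n = 11, so closeness = 10/19.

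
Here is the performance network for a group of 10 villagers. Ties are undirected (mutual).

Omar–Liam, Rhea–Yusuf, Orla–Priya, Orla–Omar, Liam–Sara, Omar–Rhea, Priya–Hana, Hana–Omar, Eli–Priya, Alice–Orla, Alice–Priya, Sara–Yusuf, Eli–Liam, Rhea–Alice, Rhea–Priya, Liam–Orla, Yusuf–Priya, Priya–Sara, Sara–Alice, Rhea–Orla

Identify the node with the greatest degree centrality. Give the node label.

Priya

Degrees — Alice:4, Eli:2, Hana:2, Liam:4, Omar:4, Orla:5, Priya:7, Rhea:5, Sara:4, Yusuf:3.
The maximum is 7, attained only by Priya.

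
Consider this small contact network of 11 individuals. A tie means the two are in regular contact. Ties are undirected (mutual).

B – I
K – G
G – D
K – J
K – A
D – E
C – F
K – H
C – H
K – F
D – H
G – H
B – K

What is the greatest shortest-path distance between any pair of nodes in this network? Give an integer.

5

Eccentricity of each node (its greatest distance to any other): A:4, B:4, C:4, D:4, E:5, F:4, G:3, H:3, I:5, J:4, K:3.
The maximum eccentricity is 5, realized for instance by the pair E–I via E – D – H – K – B – I. So the diameter is 5.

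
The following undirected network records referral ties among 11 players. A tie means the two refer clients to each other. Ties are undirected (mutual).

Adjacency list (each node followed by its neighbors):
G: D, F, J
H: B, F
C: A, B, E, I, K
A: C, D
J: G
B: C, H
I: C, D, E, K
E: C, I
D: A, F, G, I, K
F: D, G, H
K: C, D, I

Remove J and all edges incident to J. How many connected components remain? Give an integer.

1

J's neighbors (G) remain reachable from one another through other ties, so the rest of the network stays in one piece.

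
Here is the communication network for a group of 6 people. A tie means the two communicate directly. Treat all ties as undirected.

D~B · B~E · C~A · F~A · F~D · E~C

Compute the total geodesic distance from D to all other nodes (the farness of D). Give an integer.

9

Distances from D: A:2, B:1, C:3, E:2, F:1.
Sum = 2 + 1 + 3 + 2 + 1 = 9.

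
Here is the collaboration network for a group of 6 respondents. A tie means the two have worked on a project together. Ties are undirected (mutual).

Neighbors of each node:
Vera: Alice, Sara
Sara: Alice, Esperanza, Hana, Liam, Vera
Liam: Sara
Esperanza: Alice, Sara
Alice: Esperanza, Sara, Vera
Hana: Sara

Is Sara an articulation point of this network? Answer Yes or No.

Yes

Removing Sara leaves {Alice, Esperanza, and Vera} with no path to {Hana}, so the network splits into 3 components. Sara is a cut vertex.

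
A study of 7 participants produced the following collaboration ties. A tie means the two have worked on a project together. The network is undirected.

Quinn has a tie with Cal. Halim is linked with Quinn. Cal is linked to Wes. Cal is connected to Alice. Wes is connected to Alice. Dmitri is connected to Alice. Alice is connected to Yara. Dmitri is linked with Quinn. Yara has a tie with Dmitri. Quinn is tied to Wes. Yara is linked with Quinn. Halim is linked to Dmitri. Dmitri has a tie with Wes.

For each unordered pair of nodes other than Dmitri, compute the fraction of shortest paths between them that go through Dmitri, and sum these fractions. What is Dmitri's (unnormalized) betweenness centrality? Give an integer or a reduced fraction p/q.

Pairs whose geodesics pass through Dmitri — Quinn–Alice: 1/4; Wes–Yara: 1/3; Wes–Halim: 1/2; Yara–Halim: 1/2; Halim–Alice: 1.
All other pairs contribute 0.
Summing the contributions gives betweenness(Dmitri) = 31/12.

31/12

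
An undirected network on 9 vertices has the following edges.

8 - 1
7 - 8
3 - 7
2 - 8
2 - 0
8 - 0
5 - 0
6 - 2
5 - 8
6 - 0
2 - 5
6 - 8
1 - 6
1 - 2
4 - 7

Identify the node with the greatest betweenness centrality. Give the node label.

8

Unnormalized betweenness of each node: 0:1/3, 1:0, 2:7/6, 3:0, 4:0, 5:0, 6:1/3, 7:13, 8:97/6.
8 has the largest value, 97/6, making it the main broker — the node through which the most shortest paths run.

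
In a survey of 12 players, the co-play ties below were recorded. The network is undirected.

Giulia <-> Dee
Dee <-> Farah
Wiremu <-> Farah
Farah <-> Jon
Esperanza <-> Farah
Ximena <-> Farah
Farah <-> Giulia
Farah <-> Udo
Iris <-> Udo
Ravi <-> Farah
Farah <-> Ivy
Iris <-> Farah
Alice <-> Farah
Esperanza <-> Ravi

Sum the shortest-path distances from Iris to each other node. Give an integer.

Distances from Iris: Alice:2, Dee:2, Esperanza:2, Farah:1, Giulia:2, Ivy:2, Jon:2, Ravi:2, Udo:1, Wiremu:2, Ximena:2.
Sum = 2 + 2 + 2 + 1 + 2 + 2 + 2 + 2 + 1 + 2 + 2 = 20.

20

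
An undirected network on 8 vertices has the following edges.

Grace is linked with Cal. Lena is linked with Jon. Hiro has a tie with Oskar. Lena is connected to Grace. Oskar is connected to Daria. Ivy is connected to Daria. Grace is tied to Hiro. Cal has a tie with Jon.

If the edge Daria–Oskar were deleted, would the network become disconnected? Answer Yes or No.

Without the Daria–Oskar edge there is no alternate route between Daria and Oskar, so the network disconnects. It is a bridge.

Yes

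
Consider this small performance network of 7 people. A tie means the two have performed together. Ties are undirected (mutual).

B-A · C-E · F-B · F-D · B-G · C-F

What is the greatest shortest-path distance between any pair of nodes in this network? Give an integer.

4

Eccentricity of each node (its greatest distance to any other): A:4, B:3, C:3, D:3, E:4, F:2, G:4.
The maximum eccentricity is 4, realized for instance by the pair G–E via G – B – F – C – E. So the diameter is 4.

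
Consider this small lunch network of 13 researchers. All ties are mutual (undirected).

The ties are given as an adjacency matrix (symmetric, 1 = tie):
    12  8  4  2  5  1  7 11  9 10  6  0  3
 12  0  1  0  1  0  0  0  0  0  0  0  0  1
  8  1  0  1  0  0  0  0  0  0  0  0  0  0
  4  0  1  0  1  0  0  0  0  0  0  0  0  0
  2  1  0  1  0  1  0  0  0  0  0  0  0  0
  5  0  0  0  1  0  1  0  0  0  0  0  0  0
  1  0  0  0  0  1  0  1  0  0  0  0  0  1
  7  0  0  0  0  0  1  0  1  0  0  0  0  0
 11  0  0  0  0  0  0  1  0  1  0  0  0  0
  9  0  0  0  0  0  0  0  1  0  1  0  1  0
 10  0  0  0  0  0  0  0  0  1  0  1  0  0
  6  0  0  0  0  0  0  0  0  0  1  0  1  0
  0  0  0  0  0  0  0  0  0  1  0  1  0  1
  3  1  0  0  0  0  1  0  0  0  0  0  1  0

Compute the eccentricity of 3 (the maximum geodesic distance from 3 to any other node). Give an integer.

Distances from 3: 0:1, 1:1, 2:2, 4:3, 5:2, 6:2, 7:2, 8:2, 9:2, 10:3, 11:3, 12:1.
The largest is 3 (to 4, 10, and 11), so the eccentricity of 3 is 3.

3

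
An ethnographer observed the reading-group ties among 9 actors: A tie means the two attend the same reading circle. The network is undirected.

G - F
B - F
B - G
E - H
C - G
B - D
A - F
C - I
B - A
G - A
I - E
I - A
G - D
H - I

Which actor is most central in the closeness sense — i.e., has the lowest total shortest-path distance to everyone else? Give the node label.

Farness (sum of distances to all others) for each node — A:12, B:14, C:14, D:19, E:19, F:15, G:13, H:19, I:13.
The smallest farness is 12, for A, so A has the highest closeness.

A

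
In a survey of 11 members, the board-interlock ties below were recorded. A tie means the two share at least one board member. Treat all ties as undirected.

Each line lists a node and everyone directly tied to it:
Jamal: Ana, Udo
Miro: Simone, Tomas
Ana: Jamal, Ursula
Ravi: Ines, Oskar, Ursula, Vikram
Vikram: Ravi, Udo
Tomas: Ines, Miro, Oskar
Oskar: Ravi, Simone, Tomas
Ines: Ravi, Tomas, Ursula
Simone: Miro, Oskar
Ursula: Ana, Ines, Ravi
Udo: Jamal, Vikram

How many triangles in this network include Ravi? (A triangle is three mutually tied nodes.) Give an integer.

Ravi's neighbors: Ines, Oskar, Ursula, and Vikram.
Neighbor pairs that are themselves tied: Ravi–Ines–Ursula. Each forms one triangle with Ravi, for 1 in total.

1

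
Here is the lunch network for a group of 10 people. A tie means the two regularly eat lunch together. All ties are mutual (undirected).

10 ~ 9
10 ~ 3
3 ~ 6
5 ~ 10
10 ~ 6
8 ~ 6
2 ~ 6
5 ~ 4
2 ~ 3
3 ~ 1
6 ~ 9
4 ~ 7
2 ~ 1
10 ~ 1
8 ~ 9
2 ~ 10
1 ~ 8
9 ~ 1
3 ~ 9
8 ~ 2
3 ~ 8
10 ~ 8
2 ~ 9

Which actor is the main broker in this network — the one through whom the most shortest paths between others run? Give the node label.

10

Unnormalized betweenness of each node: 1:0, 2:1/5, 3:1/5, 4:8, 5:14, 6:0, 7:0, 8:1/5, 9:1/5, 10:91/5.
10 has the largest value, 91/5, making it the main broker — the node through which the most shortest paths run.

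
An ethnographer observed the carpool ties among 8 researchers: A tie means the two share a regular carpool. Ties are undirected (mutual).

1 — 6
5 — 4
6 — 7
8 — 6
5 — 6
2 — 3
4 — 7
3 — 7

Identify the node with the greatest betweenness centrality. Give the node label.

6

Unnormalized betweenness of each node: 1:0, 2:0, 3:6, 4:3/2, 5:3/2, 6:25/2, 7:23/2, 8:0.
6 has the largest value, 25/2, making it the main broker — the node through which the most shortest paths run.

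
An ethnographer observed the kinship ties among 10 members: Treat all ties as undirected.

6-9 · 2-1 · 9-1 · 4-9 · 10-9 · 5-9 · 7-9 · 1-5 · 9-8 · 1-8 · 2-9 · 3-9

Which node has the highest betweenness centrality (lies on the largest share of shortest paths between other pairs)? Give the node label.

9

Unnormalized betweenness of each node: 1:3/2, 2:0, 3:0, 4:0, 5:0, 6:0, 7:0, 8:0, 9:63/2, 10:0.
9 has the largest value, 63/2, making it the main broker — the node through which the most shortest paths run.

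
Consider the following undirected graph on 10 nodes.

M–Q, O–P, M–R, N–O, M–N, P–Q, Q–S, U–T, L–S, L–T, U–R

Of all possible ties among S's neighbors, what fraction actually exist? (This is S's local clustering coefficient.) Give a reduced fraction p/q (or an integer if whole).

S's neighbors: L and Q (k = 2).
Possible neighbor pairs: C(2,2) = 1. Edges among them: none → e = 0.
Clustering(S) = 0/1.

0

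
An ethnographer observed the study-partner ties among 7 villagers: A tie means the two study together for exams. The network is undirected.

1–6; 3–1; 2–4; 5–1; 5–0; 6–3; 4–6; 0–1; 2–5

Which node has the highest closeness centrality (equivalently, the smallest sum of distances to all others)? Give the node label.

Farness (sum of distances to all others) for each node — 0:11, 1:8, 2:11, 3:11, 4:11, 5:9, 6:9.
The smallest farness is 8, for 1, so 1 has the highest closeness.

1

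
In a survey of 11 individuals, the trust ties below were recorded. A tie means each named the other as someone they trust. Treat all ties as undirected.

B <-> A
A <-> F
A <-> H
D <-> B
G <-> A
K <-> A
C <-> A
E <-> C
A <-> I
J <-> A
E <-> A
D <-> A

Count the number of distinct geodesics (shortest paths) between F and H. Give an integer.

The shortest distance is 2, and the only length-2 path is F–A–H. So there is exactly 1 shortest path.

1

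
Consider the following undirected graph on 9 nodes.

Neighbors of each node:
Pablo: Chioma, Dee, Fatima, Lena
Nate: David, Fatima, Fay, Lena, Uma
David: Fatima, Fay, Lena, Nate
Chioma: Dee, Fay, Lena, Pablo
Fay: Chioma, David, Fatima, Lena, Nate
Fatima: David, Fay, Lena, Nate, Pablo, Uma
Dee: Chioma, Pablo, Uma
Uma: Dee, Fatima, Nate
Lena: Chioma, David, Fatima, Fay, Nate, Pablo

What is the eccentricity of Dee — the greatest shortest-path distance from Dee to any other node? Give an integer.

Distances from Dee: Chioma:1, David:3, Fatima:2, Fay:2, Lena:2, Nate:2, Pablo:1, Uma:1.
The largest is 3 (to David), so the eccentricity of Dee is 3.

3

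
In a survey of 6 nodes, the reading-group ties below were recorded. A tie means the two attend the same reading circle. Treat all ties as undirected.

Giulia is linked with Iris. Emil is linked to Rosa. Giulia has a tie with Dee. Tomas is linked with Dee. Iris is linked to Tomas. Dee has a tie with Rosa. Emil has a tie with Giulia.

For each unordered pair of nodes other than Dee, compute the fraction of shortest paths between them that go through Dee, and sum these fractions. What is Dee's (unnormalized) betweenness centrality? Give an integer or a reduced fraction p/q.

Pairs whose geodesics pass through Dee — Iris–Rosa: 2/3; Tomas–Rosa: 1; Tomas–Emil: 2/3; Tomas–Giulia: 1/2; Rosa–Giulia: 1/2.
All other pairs contribute 0.
Summing the contributions gives betweenness(Dee) = 10/3.

10/3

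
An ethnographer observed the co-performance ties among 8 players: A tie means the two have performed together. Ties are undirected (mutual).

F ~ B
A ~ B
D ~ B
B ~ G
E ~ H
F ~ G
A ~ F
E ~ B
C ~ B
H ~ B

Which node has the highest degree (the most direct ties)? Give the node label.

B

Degrees — A:2, B:7, C:1, D:1, E:2, F:3, G:2, H:2.
The maximum is 7, attained only by B.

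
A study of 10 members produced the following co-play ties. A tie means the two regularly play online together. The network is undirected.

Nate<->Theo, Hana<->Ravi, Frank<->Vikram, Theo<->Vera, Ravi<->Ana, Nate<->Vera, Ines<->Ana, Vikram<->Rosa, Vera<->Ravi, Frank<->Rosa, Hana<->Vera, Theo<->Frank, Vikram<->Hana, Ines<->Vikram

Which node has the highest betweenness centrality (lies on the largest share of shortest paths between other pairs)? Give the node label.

Vikram

Unnormalized betweenness of each node: Ana:11/6, Frank:16/3, Hana:16/3, Ines:3, Nate:0, Ravi:29/6, Rosa:0, Theo:29/6, Vera:23/3, Vikram:67/6.
Vikram has the largest value, 67/6, making it the main broker — the node through which the most shortest paths run.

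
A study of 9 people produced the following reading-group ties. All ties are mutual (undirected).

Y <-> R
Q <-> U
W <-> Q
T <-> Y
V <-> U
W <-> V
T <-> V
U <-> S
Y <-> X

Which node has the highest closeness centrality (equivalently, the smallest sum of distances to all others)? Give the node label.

V

Farness (sum of distances to all others) for each node — Q:23, R:26, S:25, T:16, U:18, V:15, W:20, X:26, Y:19.
The smallest farness is 15, for V, so V has the highest closeness.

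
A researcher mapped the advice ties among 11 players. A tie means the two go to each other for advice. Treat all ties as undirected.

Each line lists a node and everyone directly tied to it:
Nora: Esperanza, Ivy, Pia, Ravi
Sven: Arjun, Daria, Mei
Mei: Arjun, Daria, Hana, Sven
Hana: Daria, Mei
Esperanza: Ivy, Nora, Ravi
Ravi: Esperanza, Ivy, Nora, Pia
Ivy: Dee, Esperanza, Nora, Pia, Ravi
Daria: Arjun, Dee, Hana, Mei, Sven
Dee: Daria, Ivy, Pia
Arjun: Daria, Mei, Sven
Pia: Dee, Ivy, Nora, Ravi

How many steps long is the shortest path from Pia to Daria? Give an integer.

One shortest route is Pia – Dee – Daria, which uses 2 edges, and Pia and Daria are not directly tied, so nothing shorter exists. So d(Pia,Daria) = 2.

2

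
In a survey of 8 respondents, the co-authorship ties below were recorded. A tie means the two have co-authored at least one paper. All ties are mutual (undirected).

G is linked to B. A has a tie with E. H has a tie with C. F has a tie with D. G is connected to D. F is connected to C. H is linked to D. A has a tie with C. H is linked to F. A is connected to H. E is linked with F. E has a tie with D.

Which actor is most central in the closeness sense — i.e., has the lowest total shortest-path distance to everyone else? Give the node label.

D

Farness (sum of distances to all others) for each node — A:14, B:20, C:14, D:10, E:12, F:11, G:14, H:11.
The smallest farness is 10, for D, so D has the highest closeness.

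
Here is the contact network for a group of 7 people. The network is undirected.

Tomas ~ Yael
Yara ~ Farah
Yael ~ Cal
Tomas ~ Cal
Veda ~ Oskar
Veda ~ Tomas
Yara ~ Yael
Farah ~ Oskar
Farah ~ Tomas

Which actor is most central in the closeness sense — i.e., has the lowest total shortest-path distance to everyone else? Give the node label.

Tomas

Farness (sum of distances to all others) for each node — Cal:11, Farah:9, Oskar:12, Tomas:8, Veda:11, Yael:10, Yara:11.
The smallest farness is 8, for Tomas, so Tomas has the highest closeness.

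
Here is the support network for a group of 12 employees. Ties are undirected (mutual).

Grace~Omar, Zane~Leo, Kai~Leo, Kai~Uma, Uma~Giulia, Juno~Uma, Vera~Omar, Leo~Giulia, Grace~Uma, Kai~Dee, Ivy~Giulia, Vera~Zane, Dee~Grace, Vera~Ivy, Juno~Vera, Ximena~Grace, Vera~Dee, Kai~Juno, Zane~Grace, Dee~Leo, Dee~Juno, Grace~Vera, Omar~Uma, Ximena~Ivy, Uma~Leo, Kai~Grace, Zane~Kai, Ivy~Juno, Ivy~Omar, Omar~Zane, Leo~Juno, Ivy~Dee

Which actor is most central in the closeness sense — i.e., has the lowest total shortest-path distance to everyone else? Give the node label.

Grace

Farness (sum of distances to all others) for each node — Dee:16, Giulia:19, Grace:15, Ivy:16, Juno:16, Kai:16, Leo:17, Omar:17, Uma:16, Vera:16, Ximena:21, Zane:17.
The smallest farness is 15, for Grace, so Grace has the highest closeness.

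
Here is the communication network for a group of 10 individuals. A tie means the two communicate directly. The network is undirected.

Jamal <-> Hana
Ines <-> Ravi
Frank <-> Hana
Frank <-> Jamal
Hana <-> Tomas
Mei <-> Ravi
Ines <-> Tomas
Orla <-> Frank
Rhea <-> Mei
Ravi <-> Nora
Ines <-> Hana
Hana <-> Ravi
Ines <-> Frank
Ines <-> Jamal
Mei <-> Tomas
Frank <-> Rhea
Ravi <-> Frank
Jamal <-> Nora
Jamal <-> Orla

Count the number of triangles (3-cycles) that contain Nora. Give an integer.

Nora's neighbors are Jamal and Ravi, but none of them are tied to each other, so no triangle contains Nora.

0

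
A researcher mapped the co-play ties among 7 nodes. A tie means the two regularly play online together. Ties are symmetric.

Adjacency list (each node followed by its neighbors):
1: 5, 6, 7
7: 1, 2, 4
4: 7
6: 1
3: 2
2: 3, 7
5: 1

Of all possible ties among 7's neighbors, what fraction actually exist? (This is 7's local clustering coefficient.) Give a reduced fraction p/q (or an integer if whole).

7's neighbors: 1, 2, and 4 (k = 3).
Possible neighbor pairs: C(3,2) = 3. Edges among them: none → e = 0.
Clustering(7) = 0/3 = 0.

0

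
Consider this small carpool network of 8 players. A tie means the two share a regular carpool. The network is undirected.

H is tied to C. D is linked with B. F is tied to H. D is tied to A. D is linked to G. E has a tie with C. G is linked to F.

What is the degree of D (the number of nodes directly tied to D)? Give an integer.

D is directly tied to A, B, and G. That is 3 neighbors, so the degree of D is 3.

3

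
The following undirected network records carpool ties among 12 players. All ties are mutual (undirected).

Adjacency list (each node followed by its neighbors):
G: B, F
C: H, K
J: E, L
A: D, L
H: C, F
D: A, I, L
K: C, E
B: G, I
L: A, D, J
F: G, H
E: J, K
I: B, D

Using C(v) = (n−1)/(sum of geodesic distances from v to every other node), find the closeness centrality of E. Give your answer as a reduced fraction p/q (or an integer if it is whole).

Distances from E: A:3, B:5, C:2, D:3, F:4, G:5, H:3, I:4, J:1, K:1, L:2. Sum = 33.
n = 12, so closeness = 11/33 = 1/3.

1/3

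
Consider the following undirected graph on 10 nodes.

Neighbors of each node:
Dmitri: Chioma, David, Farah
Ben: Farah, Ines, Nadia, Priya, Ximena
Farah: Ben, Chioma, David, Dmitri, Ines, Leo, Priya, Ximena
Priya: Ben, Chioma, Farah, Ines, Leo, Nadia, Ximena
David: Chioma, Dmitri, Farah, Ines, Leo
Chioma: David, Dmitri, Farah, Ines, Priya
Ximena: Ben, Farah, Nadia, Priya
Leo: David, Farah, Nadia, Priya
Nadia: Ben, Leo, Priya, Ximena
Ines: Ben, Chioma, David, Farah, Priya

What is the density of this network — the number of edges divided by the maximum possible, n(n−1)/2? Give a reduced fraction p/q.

There are 25 edges and 10 nodes, so the maximum possible is C(10,2) = 45.
Density = 25/45 = 5/9.

5/9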